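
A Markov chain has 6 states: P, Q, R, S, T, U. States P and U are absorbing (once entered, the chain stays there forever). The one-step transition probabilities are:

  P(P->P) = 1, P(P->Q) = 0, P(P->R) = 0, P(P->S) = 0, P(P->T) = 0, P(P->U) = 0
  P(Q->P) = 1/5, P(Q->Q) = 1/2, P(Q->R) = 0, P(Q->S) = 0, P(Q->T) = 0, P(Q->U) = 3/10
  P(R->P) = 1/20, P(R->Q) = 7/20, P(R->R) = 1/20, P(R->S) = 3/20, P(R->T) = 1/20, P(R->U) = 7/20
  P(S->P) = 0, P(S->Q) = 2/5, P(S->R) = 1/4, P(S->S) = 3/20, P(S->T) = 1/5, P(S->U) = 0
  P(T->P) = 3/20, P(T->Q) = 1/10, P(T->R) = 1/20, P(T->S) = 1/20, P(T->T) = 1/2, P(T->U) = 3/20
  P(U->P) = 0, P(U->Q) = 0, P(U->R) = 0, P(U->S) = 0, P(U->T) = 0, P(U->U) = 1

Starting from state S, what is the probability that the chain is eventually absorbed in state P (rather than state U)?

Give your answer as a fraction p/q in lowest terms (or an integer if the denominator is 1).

Answer: 207/550

Derivation:
Let a_i = P(absorbed in P | start in state i).
Boundary conditions: a_P = 1, a_U = 0.
For each transient state i, a_i = sum_j P(i->j) * a_j:
  a_Q = 1/5*a_P + 1/2*a_Q + 0*a_R + 0*a_S + 0*a_T + 3/10*a_U
  a_R = 1/20*a_P + 7/20*a_Q + 1/20*a_R + 3/20*a_S + 1/20*a_T + 7/20*a_U
  a_S = 0*a_P + 2/5*a_Q + 1/4*a_R + 3/20*a_S + 1/5*a_T + 0*a_U
  a_T = 3/20*a_P + 1/10*a_Q + 1/20*a_R + 1/20*a_S + 1/2*a_T + 3/20*a_U

Substituting a_P = 1 and a_U = 0, rearrange to (I - Q) a = r where r[i] = P(i -> P):
  [1/2, 0, 0, 0] . (a_Q, a_R, a_S, a_T) = 1/5
  [-7/20, 19/20, -3/20, -1/20] . (a_Q, a_R, a_S, a_T) = 1/20
  [-2/5, -1/4, 17/20, -1/5] . (a_Q, a_R, a_S, a_T) = 0
  [-1/10, -1/20, -1/20, 1/2] . (a_Q, a_R, a_S, a_T) = 3/20

Solving yields:
  a_Q = 2/5
  a_R = 4201/14850
  a_S = 207/550
  a_T = 301/675

Starting state is S, so the absorption probability is a_S = 207/550.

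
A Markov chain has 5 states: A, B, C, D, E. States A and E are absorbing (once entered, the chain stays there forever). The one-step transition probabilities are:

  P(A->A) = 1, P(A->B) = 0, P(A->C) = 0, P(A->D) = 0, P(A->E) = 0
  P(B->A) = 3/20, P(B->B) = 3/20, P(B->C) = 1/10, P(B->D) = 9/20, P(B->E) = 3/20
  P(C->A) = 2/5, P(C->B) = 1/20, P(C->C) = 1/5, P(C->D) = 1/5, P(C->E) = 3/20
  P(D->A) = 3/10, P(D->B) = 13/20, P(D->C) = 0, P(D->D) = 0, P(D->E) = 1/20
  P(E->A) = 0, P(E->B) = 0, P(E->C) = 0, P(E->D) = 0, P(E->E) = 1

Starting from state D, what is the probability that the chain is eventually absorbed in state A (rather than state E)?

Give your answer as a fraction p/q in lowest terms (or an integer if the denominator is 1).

Let a_i = P(absorbed in A | start in state i).
Boundary conditions: a_A = 1, a_E = 0.
For each transient state i, a_i = sum_j P(i->j) * a_j:
  a_B = 3/20*a_A + 3/20*a_B + 1/10*a_C + 9/20*a_D + 3/20*a_E
  a_C = 2/5*a_A + 1/20*a_B + 1/5*a_C + 1/5*a_D + 3/20*a_E
  a_D = 3/10*a_A + 13/20*a_B + 0*a_C + 0*a_D + 1/20*a_E

Substituting a_A = 1 and a_E = 0, rearrange to (I - Q) a = r where r[i] = P(i -> A):
  [17/20, -1/10, -9/20] . (a_B, a_C, a_D) = 3/20
  [-1/20, 4/5, -1/5] . (a_B, a_C, a_D) = 2/5
  [-13/20, 0, 1] . (a_B, a_C, a_D) = 3/10

Solving yields:
  a_B = 137/214
  a_C = 1231/1712
  a_D = 613/856

Starting state is D, so the absorption probability is a_D = 613/856.

Answer: 613/856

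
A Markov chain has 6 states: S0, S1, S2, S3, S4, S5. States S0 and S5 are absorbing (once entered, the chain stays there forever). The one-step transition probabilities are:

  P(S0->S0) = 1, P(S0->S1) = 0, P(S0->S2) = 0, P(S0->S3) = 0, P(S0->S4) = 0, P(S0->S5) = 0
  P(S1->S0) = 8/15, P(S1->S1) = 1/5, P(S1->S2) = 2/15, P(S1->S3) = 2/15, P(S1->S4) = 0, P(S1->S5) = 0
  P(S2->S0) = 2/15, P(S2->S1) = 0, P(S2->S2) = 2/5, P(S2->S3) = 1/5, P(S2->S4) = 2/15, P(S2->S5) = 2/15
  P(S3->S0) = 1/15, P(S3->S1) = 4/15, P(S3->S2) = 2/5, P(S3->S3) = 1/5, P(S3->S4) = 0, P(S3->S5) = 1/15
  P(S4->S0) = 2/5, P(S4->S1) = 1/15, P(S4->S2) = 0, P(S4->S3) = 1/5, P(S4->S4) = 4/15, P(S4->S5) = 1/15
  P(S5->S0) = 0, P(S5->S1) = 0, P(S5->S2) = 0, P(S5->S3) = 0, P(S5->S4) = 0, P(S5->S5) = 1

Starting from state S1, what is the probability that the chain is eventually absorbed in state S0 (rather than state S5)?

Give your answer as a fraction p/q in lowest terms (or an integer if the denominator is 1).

Let a_i = P(absorbed in S0 | start in state i).
Boundary conditions: a_S0 = 1, a_S5 = 0.
For each transient state i, a_i = sum_j P(i->j) * a_j:
  a_S1 = 8/15*a_S0 + 1/5*a_S1 + 2/15*a_S2 + 2/15*a_S3 + 0*a_S4 + 0*a_S5
  a_S2 = 2/15*a_S0 + 0*a_S1 + 2/5*a_S2 + 1/5*a_S3 + 2/15*a_S4 + 2/15*a_S5
  a_S3 = 1/15*a_S0 + 4/15*a_S1 + 2/5*a_S2 + 1/5*a_S3 + 0*a_S4 + 1/15*a_S5
  a_S4 = 2/5*a_S0 + 1/15*a_S1 + 0*a_S2 + 1/5*a_S3 + 4/15*a_S4 + 1/15*a_S5

Substituting a_S0 = 1 and a_S5 = 0, rearrange to (I - Q) a = r where r[i] = P(i -> S0):
  [4/5, -2/15, -2/15, 0] . (a_S1, a_S2, a_S3, a_S4) = 8/15
  [0, 3/5, -1/5, -2/15] . (a_S1, a_S2, a_S3, a_S4) = 2/15
  [-4/15, -2/5, 4/5, 0] . (a_S1, a_S2, a_S3, a_S4) = 1/15
  [-1/15, 0, -1/5, 11/15] . (a_S1, a_S2, a_S3, a_S4) = 2/5

Solving yields:
  a_S1 = 761/856
  a_S2 = 817/1284
  a_S3 = 224/321
  a_S4 = 699/856

Starting state is S1, so the absorption probability is a_S1 = 761/856.

Answer: 761/856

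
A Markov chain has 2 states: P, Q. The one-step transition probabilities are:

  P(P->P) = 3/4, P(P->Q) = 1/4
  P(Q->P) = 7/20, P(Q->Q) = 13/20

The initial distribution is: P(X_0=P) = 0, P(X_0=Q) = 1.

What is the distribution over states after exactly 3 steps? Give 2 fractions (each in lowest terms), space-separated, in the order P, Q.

Answer: 273/500 227/500

Derivation:
Propagating the distribution step by step (d_{t+1} = d_t * P):
d_0 = (P=0, Q=1)
  d_1[P] = 0*3/4 + 1*7/20 = 7/20
  d_1[Q] = 0*1/4 + 1*13/20 = 13/20
d_1 = (P=7/20, Q=13/20)
  d_2[P] = 7/20*3/4 + 13/20*7/20 = 49/100
  d_2[Q] = 7/20*1/4 + 13/20*13/20 = 51/100
d_2 = (P=49/100, Q=51/100)
  d_3[P] = 49/100*3/4 + 51/100*7/20 = 273/500
  d_3[Q] = 49/100*1/4 + 51/100*13/20 = 227/500
d_3 = (P=273/500, Q=227/500)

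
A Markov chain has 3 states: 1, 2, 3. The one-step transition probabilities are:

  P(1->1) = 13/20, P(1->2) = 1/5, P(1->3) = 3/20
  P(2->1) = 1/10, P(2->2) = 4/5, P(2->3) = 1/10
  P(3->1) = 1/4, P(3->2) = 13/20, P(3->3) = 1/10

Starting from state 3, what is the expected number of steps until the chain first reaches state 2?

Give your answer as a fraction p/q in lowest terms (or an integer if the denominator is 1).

Let h_i = expected steps to first reach 2 from state i.
Boundary: h_2 = 0.
First-step equations for the other states:
  h_1 = 1 + 13/20*h_1 + 1/5*h_2 + 3/20*h_3
  h_3 = 1 + 1/4*h_1 + 13/20*h_2 + 1/10*h_3

Substituting h_2 = 0 and rearranging gives the linear system (I - Q) h = 1:
  [7/20, -3/20] . (h_1, h_3) = 1
  [-1/4, 9/10] . (h_1, h_3) = 1

Solving yields:
  h_1 = 140/37
  h_3 = 80/37

Starting state is 3, so the expected hitting time is h_3 = 80/37.

Answer: 80/37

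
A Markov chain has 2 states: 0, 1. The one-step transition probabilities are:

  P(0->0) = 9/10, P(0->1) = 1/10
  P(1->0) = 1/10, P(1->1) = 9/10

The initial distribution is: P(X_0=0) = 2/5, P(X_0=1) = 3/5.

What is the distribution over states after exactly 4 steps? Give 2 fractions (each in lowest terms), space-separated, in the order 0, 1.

Propagating the distribution step by step (d_{t+1} = d_t * P):
d_0 = (0=2/5, 1=3/5)
  d_1[0] = 2/5*9/10 + 3/5*1/10 = 21/50
  d_1[1] = 2/5*1/10 + 3/5*9/10 = 29/50
d_1 = (0=21/50, 1=29/50)
  d_2[0] = 21/50*9/10 + 29/50*1/10 = 109/250
  d_2[1] = 21/50*1/10 + 29/50*9/10 = 141/250
d_2 = (0=109/250, 1=141/250)
  d_3[0] = 109/250*9/10 + 141/250*1/10 = 561/1250
  d_3[1] = 109/250*1/10 + 141/250*9/10 = 689/1250
d_3 = (0=561/1250, 1=689/1250)
  d_4[0] = 561/1250*9/10 + 689/1250*1/10 = 2869/6250
  d_4[1] = 561/1250*1/10 + 689/1250*9/10 = 3381/6250
d_4 = (0=2869/6250, 1=3381/6250)

Answer: 2869/6250 3381/6250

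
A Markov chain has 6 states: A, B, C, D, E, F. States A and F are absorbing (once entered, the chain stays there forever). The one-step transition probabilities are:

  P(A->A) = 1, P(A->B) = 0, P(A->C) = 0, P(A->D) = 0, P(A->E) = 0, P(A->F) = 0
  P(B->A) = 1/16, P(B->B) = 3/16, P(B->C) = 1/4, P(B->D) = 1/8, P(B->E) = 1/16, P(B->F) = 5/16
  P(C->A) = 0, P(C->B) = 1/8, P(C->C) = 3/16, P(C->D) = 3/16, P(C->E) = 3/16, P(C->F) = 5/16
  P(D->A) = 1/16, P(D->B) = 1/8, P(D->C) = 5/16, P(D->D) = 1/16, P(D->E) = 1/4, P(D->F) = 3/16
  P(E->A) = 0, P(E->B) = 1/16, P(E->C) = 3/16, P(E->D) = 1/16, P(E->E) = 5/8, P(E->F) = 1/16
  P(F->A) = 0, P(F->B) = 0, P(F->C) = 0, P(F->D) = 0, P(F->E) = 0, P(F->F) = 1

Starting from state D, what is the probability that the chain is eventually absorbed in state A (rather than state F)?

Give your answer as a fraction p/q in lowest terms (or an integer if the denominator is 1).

Let a_i = P(absorbed in A | start in state i).
Boundary conditions: a_A = 1, a_F = 0.
For each transient state i, a_i = sum_j P(i->j) * a_j:
  a_B = 1/16*a_A + 3/16*a_B + 1/4*a_C + 1/8*a_D + 1/16*a_E + 5/16*a_F
  a_C = 0*a_A + 1/8*a_B + 3/16*a_C + 3/16*a_D + 3/16*a_E + 5/16*a_F
  a_D = 1/16*a_A + 1/8*a_B + 5/16*a_C + 1/16*a_D + 1/4*a_E + 3/16*a_F
  a_E = 0*a_A + 1/16*a_B + 3/16*a_C + 1/16*a_D + 5/8*a_E + 1/16*a_F

Substituting a_A = 1 and a_F = 0, rearrange to (I - Q) a = r where r[i] = P(i -> A):
  [13/16, -1/4, -1/8, -1/16] . (a_B, a_C, a_D, a_E) = 1/16
  [-1/8, 13/16, -3/16, -3/16] . (a_B, a_C, a_D, a_E) = 0
  [-1/8, -5/16, 15/16, -1/4] . (a_B, a_C, a_D, a_E) = 1/16
  [-1/16, -3/16, -1/16, 3/8] . (a_B, a_C, a_D, a_E) = 0

Solving yields:
  a_B = 543/4480
  a_C = 573/8960
  a_D = 1107/8960
  a_E = 163/2240

Starting state is D, so the absorption probability is a_D = 1107/8960.

Answer: 1107/8960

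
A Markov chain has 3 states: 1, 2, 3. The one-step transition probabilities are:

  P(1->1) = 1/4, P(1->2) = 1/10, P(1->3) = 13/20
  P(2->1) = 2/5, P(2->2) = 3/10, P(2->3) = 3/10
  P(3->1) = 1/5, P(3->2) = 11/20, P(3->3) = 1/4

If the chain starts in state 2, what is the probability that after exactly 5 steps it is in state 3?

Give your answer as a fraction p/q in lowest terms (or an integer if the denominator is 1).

Computing P^5 by repeated multiplication:
P^1 =
  1: [1/4, 1/10, 13/20]
  2: [2/5, 3/10, 3/10]
  3: [1/5, 11/20, 1/4]
P^2 =
  1: [93/400, 33/80, 71/200]
  2: [7/25, 59/200, 17/40]
  3: [8/25, 129/400, 143/400]
P^3 =
  1: [2353/8000, 1369/4000, 2909/8000]
  2: [273/1000, 1401/4000, 1507/4000]
  3: [561/2000, 2603/8000, 3153/8000]
P^4 =
  1: [9061/32000, 53133/160000, 30781/80000]
  2: [2837/10000, 27167/80000, 30137/80000]
  3: [2791/10000, 54789/160000, 12111/32000]
P^5 =
  1: [897837/3200000, 108659/320000, 1215573/3200000]
  2: [112841/400000, 539901/1600000, 121747/320000]
  3: [225953/800000, 1084151/3200000, 1212037/3200000]

(P^5)[2 -> 3] = 121747/320000

Answer: 121747/320000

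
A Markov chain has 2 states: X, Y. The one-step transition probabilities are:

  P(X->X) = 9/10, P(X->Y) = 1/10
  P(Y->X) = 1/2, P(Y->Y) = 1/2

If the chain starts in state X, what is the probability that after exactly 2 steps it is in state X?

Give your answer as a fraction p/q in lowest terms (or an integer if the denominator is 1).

Answer: 43/50

Derivation:
Computing P^2 by repeated multiplication:
P^1 =
  X: [9/10, 1/10]
  Y: [1/2, 1/2]
P^2 =
  X: [43/50, 7/50]
  Y: [7/10, 3/10]

(P^2)[X -> X] = 43/50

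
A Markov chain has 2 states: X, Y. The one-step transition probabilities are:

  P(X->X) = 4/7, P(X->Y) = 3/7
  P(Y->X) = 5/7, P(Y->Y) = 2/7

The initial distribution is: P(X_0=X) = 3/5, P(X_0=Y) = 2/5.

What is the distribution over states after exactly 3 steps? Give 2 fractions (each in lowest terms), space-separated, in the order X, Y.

Propagating the distribution step by step (d_{t+1} = d_t * P):
d_0 = (X=3/5, Y=2/5)
  d_1[X] = 3/5*4/7 + 2/5*5/7 = 22/35
  d_1[Y] = 3/5*3/7 + 2/5*2/7 = 13/35
d_1 = (X=22/35, Y=13/35)
  d_2[X] = 22/35*4/7 + 13/35*5/7 = 153/245
  d_2[Y] = 22/35*3/7 + 13/35*2/7 = 92/245
d_2 = (X=153/245, Y=92/245)
  d_3[X] = 153/245*4/7 + 92/245*5/7 = 1072/1715
  d_3[Y] = 153/245*3/7 + 92/245*2/7 = 643/1715
d_3 = (X=1072/1715, Y=643/1715)

Answer: 1072/1715 643/1715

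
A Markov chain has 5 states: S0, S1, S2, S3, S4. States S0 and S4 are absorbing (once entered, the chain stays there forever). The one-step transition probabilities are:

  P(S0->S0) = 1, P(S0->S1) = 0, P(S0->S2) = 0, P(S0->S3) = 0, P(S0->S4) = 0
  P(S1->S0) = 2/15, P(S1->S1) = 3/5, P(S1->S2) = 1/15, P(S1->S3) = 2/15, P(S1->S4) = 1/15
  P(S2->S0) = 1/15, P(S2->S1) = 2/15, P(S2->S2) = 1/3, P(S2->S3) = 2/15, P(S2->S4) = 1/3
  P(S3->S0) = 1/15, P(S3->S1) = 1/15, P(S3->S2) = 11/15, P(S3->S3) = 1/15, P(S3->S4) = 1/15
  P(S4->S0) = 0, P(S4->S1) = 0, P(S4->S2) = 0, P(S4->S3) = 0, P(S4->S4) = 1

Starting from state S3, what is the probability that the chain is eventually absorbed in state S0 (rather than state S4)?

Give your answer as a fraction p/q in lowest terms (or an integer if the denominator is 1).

Let a_i = P(absorbed in S0 | start in state i).
Boundary conditions: a_S0 = 1, a_S4 = 0.
For each transient state i, a_i = sum_j P(i->j) * a_j:
  a_S1 = 2/15*a_S0 + 3/5*a_S1 + 1/15*a_S2 + 2/15*a_S3 + 1/15*a_S4
  a_S2 = 1/15*a_S0 + 2/15*a_S1 + 1/3*a_S2 + 2/15*a_S3 + 1/3*a_S4
  a_S3 = 1/15*a_S0 + 1/15*a_S1 + 11/15*a_S2 + 1/15*a_S3 + 1/15*a_S4

Substituting a_S0 = 1 and a_S4 = 0, rearrange to (I - Q) a = r where r[i] = P(i -> S0):
  [2/5, -1/15, -2/15] . (a_S1, a_S2, a_S3) = 2/15
  [-2/15, 2/3, -2/15] . (a_S1, a_S2, a_S3) = 1/15
  [-1/15, -11/15, 14/15] . (a_S1, a_S2, a_S3) = 1/15

Solving yields:
  a_S1 = 147/307
  a_S2 = 79/307
  a_S3 = 189/614

Starting state is S3, so the absorption probability is a_S3 = 189/614.

Answer: 189/614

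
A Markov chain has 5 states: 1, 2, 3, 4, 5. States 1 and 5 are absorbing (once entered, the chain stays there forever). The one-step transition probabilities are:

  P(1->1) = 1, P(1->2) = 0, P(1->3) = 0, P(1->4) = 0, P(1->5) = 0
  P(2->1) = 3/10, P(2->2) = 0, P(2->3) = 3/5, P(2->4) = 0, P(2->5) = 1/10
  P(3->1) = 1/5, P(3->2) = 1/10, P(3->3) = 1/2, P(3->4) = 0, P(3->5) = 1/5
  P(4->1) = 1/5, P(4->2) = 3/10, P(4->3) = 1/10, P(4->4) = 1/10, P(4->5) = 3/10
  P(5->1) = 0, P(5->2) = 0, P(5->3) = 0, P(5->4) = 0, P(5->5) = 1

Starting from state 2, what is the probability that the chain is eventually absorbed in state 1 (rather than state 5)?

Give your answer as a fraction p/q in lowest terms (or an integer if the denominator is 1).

Answer: 27/44

Derivation:
Let a_i = P(absorbed in 1 | start in state i).
Boundary conditions: a_1 = 1, a_5 = 0.
For each transient state i, a_i = sum_j P(i->j) * a_j:
  a_2 = 3/10*a_1 + 0*a_2 + 3/5*a_3 + 0*a_4 + 1/10*a_5
  a_3 = 1/5*a_1 + 1/10*a_2 + 1/2*a_3 + 0*a_4 + 1/5*a_5
  a_4 = 1/5*a_1 + 3/10*a_2 + 1/10*a_3 + 1/10*a_4 + 3/10*a_5

Substituting a_1 = 1 and a_5 = 0, rearrange to (I - Q) a = r where r[i] = P(i -> 1):
  [1, -3/5, 0] . (a_2, a_3, a_4) = 3/10
  [-1/10, 1/2, 0] . (a_2, a_3, a_4) = 1/5
  [-3/10, -1/10, 9/10] . (a_2, a_3, a_4) = 1/5

Solving yields:
  a_2 = 27/44
  a_3 = 23/44
  a_4 = 16/33

Starting state is 2, so the absorption probability is a_2 = 27/44.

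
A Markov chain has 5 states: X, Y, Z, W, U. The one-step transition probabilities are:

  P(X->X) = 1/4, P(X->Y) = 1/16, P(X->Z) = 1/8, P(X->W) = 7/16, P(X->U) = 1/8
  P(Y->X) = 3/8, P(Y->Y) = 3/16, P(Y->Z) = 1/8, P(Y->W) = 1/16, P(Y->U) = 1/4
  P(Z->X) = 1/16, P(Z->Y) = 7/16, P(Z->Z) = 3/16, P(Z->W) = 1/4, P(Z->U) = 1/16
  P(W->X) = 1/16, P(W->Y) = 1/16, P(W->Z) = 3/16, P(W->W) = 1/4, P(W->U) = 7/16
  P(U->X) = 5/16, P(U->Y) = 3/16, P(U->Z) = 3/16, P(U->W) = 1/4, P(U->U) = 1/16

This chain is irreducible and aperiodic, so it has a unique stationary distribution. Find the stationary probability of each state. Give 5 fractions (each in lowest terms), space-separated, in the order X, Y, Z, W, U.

The stationary distribution satisfies pi = pi * P, i.e.:
  pi_X = 1/4*pi_X + 3/8*pi_Y + 1/16*pi_Z + 1/16*pi_W + 5/16*pi_U
  pi_Y = 1/16*pi_X + 3/16*pi_Y + 7/16*pi_Z + 1/16*pi_W + 3/16*pi_U
  pi_Z = 1/8*pi_X + 1/8*pi_Y + 3/16*pi_Z + 3/16*pi_W + 3/16*pi_U
  pi_W = 7/16*pi_X + 1/16*pi_Y + 1/4*pi_Z + 1/4*pi_W + 1/4*pi_U
  pi_U = 1/8*pi_X + 1/4*pi_Y + 1/16*pi_Z + 7/16*pi_W + 1/16*pi_U
with normalization: pi_X + pi_Y + pi_Z + pi_W + pi_U = 1.

Using the first 4 balance equations plus normalization, the linear system A*pi = b is:
  [-3/4, 3/8, 1/16, 1/16, 5/16] . pi = 0
  [1/16, -13/16, 7/16, 1/16, 3/16] . pi = 0
  [1/8, 1/8, -13/16, 3/16, 3/16] . pi = 0
  [7/16, 1/16, 1/4, -3/4, 1/4] . pi = 0
  [1, 1, 1, 1, 1] . pi = 1

Solving yields:
  pi_X = 1859/9058
  pi_Y = 221/1294
  pi_Z = 2971/18116
  pi_W = 2323/9058
  pi_U = 3687/18116

Verification (pi * P):
  1859/9058*1/4 + 221/1294*3/8 + 2971/18116*1/16 + 2323/9058*1/16 + 3687/18116*5/16 = 1859/9058 = pi_X  (ok)
  1859/9058*1/16 + 221/1294*3/16 + 2971/18116*7/16 + 2323/9058*1/16 + 3687/18116*3/16 = 221/1294 = pi_Y  (ok)
  1859/9058*1/8 + 221/1294*1/8 + 2971/18116*3/16 + 2323/9058*3/16 + 3687/18116*3/16 = 2971/18116 = pi_Z  (ok)
  1859/9058*7/16 + 221/1294*1/16 + 2971/18116*1/4 + 2323/9058*1/4 + 3687/18116*1/4 = 2323/9058 = pi_W  (ok)
  1859/9058*1/8 + 221/1294*1/4 + 2971/18116*1/16 + 2323/9058*7/16 + 3687/18116*1/16 = 3687/18116 = pi_U  (ok)

Answer: 1859/9058 221/1294 2971/18116 2323/9058 3687/18116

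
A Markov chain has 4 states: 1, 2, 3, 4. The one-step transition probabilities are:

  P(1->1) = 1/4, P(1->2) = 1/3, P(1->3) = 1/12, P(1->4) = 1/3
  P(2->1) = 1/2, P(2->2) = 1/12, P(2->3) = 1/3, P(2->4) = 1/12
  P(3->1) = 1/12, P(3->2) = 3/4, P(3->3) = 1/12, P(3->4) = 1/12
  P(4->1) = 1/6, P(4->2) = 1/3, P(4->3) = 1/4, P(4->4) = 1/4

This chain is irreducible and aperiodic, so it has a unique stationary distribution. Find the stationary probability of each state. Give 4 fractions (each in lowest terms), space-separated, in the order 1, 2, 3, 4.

The stationary distribution satisfies pi = pi * P, i.e.:
  pi_1 = 1/4*pi_1 + 1/2*pi_2 + 1/12*pi_3 + 1/6*pi_4
  pi_2 = 1/3*pi_1 + 1/12*pi_2 + 3/4*pi_3 + 1/3*pi_4
  pi_3 = 1/12*pi_1 + 1/3*pi_2 + 1/12*pi_3 + 1/4*pi_4
  pi_4 = 1/3*pi_1 + 1/12*pi_2 + 1/12*pi_3 + 1/4*pi_4
with normalization: pi_1 + pi_2 + pi_3 + pi_4 = 1.

Using the first 3 balance equations plus normalization, the linear system A*pi = b is:
  [-3/4, 1/2, 1/12, 1/6] . pi = 0
  [1/3, -11/12, 3/4, 1/3] . pi = 0
  [1/12, 1/3, -11/12, 1/4] . pi = 0
  [1, 1, 1, 1] . pi = 1

Solving yields:
  pi_1 = 43/151
  pi_2 = 251/755
  pi_3 = 149/755
  pi_4 = 28/151

Verification (pi * P):
  43/151*1/4 + 251/755*1/2 + 149/755*1/12 + 28/151*1/6 = 43/151 = pi_1  (ok)
  43/151*1/3 + 251/755*1/12 + 149/755*3/4 + 28/151*1/3 = 251/755 = pi_2  (ok)
  43/151*1/12 + 251/755*1/3 + 149/755*1/12 + 28/151*1/4 = 149/755 = pi_3  (ok)
  43/151*1/3 + 251/755*1/12 + 149/755*1/12 + 28/151*1/4 = 28/151 = pi_4  (ok)

Answer: 43/151 251/755 149/755 28/151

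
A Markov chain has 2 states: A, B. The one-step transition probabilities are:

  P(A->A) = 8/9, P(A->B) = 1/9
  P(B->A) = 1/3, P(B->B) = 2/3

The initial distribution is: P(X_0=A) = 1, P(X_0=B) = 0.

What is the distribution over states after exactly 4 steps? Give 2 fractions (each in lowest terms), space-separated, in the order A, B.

Propagating the distribution step by step (d_{t+1} = d_t * P):
d_0 = (A=1, B=0)
  d_1[A] = 1*8/9 + 0*1/3 = 8/9
  d_1[B] = 1*1/9 + 0*2/3 = 1/9
d_1 = (A=8/9, B=1/9)
  d_2[A] = 8/9*8/9 + 1/9*1/3 = 67/81
  d_2[B] = 8/9*1/9 + 1/9*2/3 = 14/81
d_2 = (A=67/81, B=14/81)
  d_3[A] = 67/81*8/9 + 14/81*1/3 = 578/729
  d_3[B] = 67/81*1/9 + 14/81*2/3 = 151/729
d_3 = (A=578/729, B=151/729)
  d_4[A] = 578/729*8/9 + 151/729*1/3 = 5077/6561
  d_4[B] = 578/729*1/9 + 151/729*2/3 = 1484/6561
d_4 = (A=5077/6561, B=1484/6561)

Answer: 5077/6561 1484/6561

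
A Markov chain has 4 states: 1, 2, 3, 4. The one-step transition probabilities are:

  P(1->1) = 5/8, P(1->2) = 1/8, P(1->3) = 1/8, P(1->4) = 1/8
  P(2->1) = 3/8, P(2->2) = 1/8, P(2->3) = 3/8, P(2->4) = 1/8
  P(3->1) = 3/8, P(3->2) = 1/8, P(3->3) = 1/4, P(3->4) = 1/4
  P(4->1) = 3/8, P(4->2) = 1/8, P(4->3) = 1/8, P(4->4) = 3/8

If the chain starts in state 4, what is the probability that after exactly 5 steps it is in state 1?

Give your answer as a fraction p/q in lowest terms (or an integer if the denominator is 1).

Computing P^5 by repeated multiplication:
P^1 =
  1: [5/8, 1/8, 1/8, 1/8]
  2: [3/8, 1/8, 3/8, 1/8]
  3: [3/8, 1/8, 1/4, 1/4]
  4: [3/8, 1/8, 1/8, 3/8]
P^2 =
  1: [17/32, 1/8, 11/64, 11/64]
  2: [15/32, 1/8, 13/64, 13/64]
  3: [15/32, 1/8, 3/16, 7/32]
  4: [15/32, 1/8, 11/64, 15/64]
P^3 =
  1: [65/128, 1/8, 91/512, 97/512]
  2: [63/128, 1/8, 93/512, 103/512]
  3: [63/128, 1/8, 23/128, 13/64]
  4: [63/128, 1/8, 91/512, 105/512]
P^4 =
  1: [257/512, 1/8, 731/4096, 797/4096]
  2: [255/512, 1/8, 733/4096, 811/4096]
  3: [255/512, 1/8, 183/1024, 203/1024]
  4: [255/512, 1/8, 731/4096, 813/4096]
P^5 =
  1: [1025/2048, 1/8, 5851/32768, 6421/32768]
  2: [1023/2048, 1/8, 5853/32768, 6451/32768]
  3: [1023/2048, 1/8, 1463/8192, 1613/8192]
  4: [1023/2048, 1/8, 5851/32768, 6453/32768]

(P^5)[4 -> 1] = 1023/2048

Answer: 1023/2048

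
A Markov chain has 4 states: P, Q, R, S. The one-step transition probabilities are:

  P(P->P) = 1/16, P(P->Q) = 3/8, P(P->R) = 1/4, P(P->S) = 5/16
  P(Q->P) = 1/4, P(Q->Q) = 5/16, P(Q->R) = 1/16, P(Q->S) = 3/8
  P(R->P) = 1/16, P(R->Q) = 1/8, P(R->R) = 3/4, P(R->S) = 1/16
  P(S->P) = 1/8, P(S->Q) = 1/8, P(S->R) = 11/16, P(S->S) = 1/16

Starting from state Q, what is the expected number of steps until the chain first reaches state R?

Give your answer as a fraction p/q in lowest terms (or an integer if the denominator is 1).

Answer: 6352/1713

Derivation:
Let h_i = expected steps to first reach R from state i.
Boundary: h_R = 0.
First-step equations for the other states:
  h_P = 1 + 1/16*h_P + 3/8*h_Q + 1/4*h_R + 5/16*h_S
  h_Q = 1 + 1/4*h_P + 5/16*h_Q + 1/16*h_R + 3/8*h_S
  h_S = 1 + 1/8*h_P + 1/8*h_Q + 11/16*h_R + 1/16*h_S

Substituting h_R = 0 and rearranging gives the linear system (I - Q) h = 1:
  [15/16, -3/8, -5/16] . (h_P, h_Q, h_S) = 1
  [-1/4, 11/16, -3/8] . (h_P, h_Q, h_S) = 1
  [-1/8, -1/8, 15/16] . (h_P, h_Q, h_S) = 1

Solving yields:
  h_P = 5504/1713
  h_Q = 6352/1713
  h_S = 1136/571

Starting state is Q, so the expected hitting time is h_Q = 6352/1713.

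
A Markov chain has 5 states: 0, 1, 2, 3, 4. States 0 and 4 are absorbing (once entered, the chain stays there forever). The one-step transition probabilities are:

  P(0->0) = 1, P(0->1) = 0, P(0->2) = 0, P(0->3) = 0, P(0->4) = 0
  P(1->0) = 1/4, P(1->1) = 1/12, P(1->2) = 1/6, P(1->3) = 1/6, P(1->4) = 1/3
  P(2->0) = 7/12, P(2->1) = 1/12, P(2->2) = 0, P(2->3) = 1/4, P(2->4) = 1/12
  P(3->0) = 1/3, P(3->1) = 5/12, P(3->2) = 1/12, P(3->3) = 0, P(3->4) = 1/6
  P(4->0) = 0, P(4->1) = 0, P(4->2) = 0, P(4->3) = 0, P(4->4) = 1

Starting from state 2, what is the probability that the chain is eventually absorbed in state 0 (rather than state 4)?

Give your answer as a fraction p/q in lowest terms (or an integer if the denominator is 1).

Let a_i = P(absorbed in 0 | start in state i).
Boundary conditions: a_0 = 1, a_4 = 0.
For each transient state i, a_i = sum_j P(i->j) * a_j:
  a_1 = 1/4*a_0 + 1/12*a_1 + 1/6*a_2 + 1/6*a_3 + 1/3*a_4
  a_2 = 7/12*a_0 + 1/12*a_1 + 0*a_2 + 1/4*a_3 + 1/12*a_4
  a_3 = 1/3*a_0 + 5/12*a_1 + 1/12*a_2 + 0*a_3 + 1/6*a_4

Substituting a_0 = 1 and a_4 = 0, rearrange to (I - Q) a = r where r[i] = P(i -> 0):
  [11/12, -1/6, -1/6] . (a_1, a_2, a_3) = 1/4
  [-1/12, 1, -1/4] . (a_1, a_2, a_3) = 7/12
  [-5/12, -1/12, 1] . (a_1, a_2, a_3) = 1/3

Solving yields:
  a_1 = 29/55
  a_2 = 43/55
  a_3 = 34/55

Starting state is 2, so the absorption probability is a_2 = 43/55.

Answer: 43/55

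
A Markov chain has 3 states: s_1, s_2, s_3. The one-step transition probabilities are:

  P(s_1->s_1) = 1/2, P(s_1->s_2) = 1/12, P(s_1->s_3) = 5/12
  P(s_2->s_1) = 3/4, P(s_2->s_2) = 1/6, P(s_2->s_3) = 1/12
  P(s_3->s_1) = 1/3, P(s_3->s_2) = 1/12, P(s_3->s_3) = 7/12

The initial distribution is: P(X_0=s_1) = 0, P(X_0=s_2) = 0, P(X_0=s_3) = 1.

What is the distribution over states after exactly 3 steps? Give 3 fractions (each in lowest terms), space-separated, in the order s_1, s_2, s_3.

Answer: 763/1728 157/1728 101/216

Derivation:
Propagating the distribution step by step (d_{t+1} = d_t * P):
d_0 = (s_1=0, s_2=0, s_3=1)
  d_1[s_1] = 0*1/2 + 0*3/4 + 1*1/3 = 1/3
  d_1[s_2] = 0*1/12 + 0*1/6 + 1*1/12 = 1/12
  d_1[s_3] = 0*5/12 + 0*1/12 + 1*7/12 = 7/12
d_1 = (s_1=1/3, s_2=1/12, s_3=7/12)
  d_2[s_1] = 1/3*1/2 + 1/12*3/4 + 7/12*1/3 = 61/144
  d_2[s_2] = 1/3*1/12 + 1/12*1/6 + 7/12*1/12 = 13/144
  d_2[s_3] = 1/3*5/12 + 1/12*1/12 + 7/12*7/12 = 35/72
d_2 = (s_1=61/144, s_2=13/144, s_3=35/72)
  d_3[s_1] = 61/144*1/2 + 13/144*3/4 + 35/72*1/3 = 763/1728
  d_3[s_2] = 61/144*1/12 + 13/144*1/6 + 35/72*1/12 = 157/1728
  d_3[s_3] = 61/144*5/12 + 13/144*1/12 + 35/72*7/12 = 101/216
d_3 = (s_1=763/1728, s_2=157/1728, s_3=101/216)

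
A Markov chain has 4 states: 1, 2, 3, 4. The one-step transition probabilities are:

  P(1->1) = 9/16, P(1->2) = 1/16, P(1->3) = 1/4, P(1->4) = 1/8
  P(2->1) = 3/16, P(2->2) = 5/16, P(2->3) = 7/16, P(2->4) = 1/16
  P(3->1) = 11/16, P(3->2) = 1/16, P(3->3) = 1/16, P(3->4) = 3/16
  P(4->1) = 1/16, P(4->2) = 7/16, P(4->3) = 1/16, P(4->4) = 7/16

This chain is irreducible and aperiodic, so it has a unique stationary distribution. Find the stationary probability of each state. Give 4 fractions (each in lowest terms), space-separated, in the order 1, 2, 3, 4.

Answer: 71/165 29/165 23/110 61/330

Derivation:
The stationary distribution satisfies pi = pi * P, i.e.:
  pi_1 = 9/16*pi_1 + 3/16*pi_2 + 11/16*pi_3 + 1/16*pi_4
  pi_2 = 1/16*pi_1 + 5/16*pi_2 + 1/16*pi_3 + 7/16*pi_4
  pi_3 = 1/4*pi_1 + 7/16*pi_2 + 1/16*pi_3 + 1/16*pi_4
  pi_4 = 1/8*pi_1 + 1/16*pi_2 + 3/16*pi_3 + 7/16*pi_4
with normalization: pi_1 + pi_2 + pi_3 + pi_4 = 1.

Using the first 3 balance equations plus normalization, the linear system A*pi = b is:
  [-7/16, 3/16, 11/16, 1/16] . pi = 0
  [1/16, -11/16, 1/16, 7/16] . pi = 0
  [1/4, 7/16, -15/16, 1/16] . pi = 0
  [1, 1, 1, 1] . pi = 1

Solving yields:
  pi_1 = 71/165
  pi_2 = 29/165
  pi_3 = 23/110
  pi_4 = 61/330

Verification (pi * P):
  71/165*9/16 + 29/165*3/16 + 23/110*11/16 + 61/330*1/16 = 71/165 = pi_1  (ok)
  71/165*1/16 + 29/165*5/16 + 23/110*1/16 + 61/330*7/16 = 29/165 = pi_2  (ok)
  71/165*1/4 + 29/165*7/16 + 23/110*1/16 + 61/330*1/16 = 23/110 = pi_3  (ok)
  71/165*1/8 + 29/165*1/16 + 23/110*3/16 + 61/330*7/16 = 61/330 = pi_4  (ok)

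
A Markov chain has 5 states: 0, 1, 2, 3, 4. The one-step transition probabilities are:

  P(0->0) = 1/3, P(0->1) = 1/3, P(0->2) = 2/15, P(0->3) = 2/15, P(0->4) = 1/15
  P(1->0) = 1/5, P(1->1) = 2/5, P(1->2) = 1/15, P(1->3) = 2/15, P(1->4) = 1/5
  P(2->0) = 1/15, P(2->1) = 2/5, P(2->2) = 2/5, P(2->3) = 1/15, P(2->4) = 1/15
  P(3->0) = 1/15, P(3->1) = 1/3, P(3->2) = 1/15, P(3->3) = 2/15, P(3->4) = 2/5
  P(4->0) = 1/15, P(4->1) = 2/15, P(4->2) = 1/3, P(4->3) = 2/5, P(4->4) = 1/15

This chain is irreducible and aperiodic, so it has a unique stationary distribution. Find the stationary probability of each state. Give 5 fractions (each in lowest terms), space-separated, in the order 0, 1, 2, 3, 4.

The stationary distribution satisfies pi = pi * P, i.e.:
  pi_0 = 1/3*pi_0 + 1/5*pi_1 + 1/15*pi_2 + 1/15*pi_3 + 1/15*pi_4
  pi_1 = 1/3*pi_0 + 2/5*pi_1 + 2/5*pi_2 + 1/3*pi_3 + 2/15*pi_4
  pi_2 = 2/15*pi_0 + 1/15*pi_1 + 2/5*pi_2 + 1/15*pi_3 + 1/3*pi_4
  pi_3 = 2/15*pi_0 + 2/15*pi_1 + 1/15*pi_2 + 2/15*pi_3 + 2/5*pi_4
  pi_4 = 1/15*pi_0 + 1/5*pi_1 + 1/15*pi_2 + 2/5*pi_3 + 1/15*pi_4
with normalization: pi_0 + pi_1 + pi_2 + pi_3 + pi_4 = 1.

Using the first 4 balance equations plus normalization, the linear system A*pi = b is:
  [-2/3, 1/5, 1/15, 1/15, 1/15] . pi = 0
  [1/3, -3/5, 2/5, 1/3, 2/15] . pi = 0
  [2/15, 1/15, -3/5, 1/15, 1/3] . pi = 0
  [2/15, 2/15, 1/15, -13/15, 2/5] . pi = 0
  [1, 1, 1, 1, 1] . pi = 1

Solving yields:
  pi_0 = 1240/8173
  pi_1 = 497/1486
  pi_2 = 2971/16346
  pi_3 = 2707/16346
  pi_4 = 2721/16346

Verification (pi * P):
  1240/8173*1/3 + 497/1486*1/5 + 2971/16346*1/15 + 2707/16346*1/15 + 2721/16346*1/15 = 1240/8173 = pi_0  (ok)
  1240/8173*1/3 + 497/1486*2/5 + 2971/16346*2/5 + 2707/16346*1/3 + 2721/16346*2/15 = 497/1486 = pi_1  (ok)
  1240/8173*2/15 + 497/1486*1/15 + 2971/16346*2/5 + 2707/16346*1/15 + 2721/16346*1/3 = 2971/16346 = pi_2  (ok)
  1240/8173*2/15 + 497/1486*2/15 + 2971/16346*1/15 + 2707/16346*2/15 + 2721/16346*2/5 = 2707/16346 = pi_3  (ok)
  1240/8173*1/15 + 497/1486*1/5 + 2971/16346*1/15 + 2707/16346*2/5 + 2721/16346*1/15 = 2721/16346 = pi_4  (ok)

Answer: 1240/8173 497/1486 2971/16346 2707/16346 2721/16346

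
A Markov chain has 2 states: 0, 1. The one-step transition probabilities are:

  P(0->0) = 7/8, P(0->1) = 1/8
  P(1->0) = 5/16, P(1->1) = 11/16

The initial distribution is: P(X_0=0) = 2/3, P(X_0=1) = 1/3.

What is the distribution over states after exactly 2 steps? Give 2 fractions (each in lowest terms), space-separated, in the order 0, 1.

Propagating the distribution step by step (d_{t+1} = d_t * P):
d_0 = (0=2/3, 1=1/3)
  d_1[0] = 2/3*7/8 + 1/3*5/16 = 11/16
  d_1[1] = 2/3*1/8 + 1/3*11/16 = 5/16
d_1 = (0=11/16, 1=5/16)
  d_2[0] = 11/16*7/8 + 5/16*5/16 = 179/256
  d_2[1] = 11/16*1/8 + 5/16*11/16 = 77/256
d_2 = (0=179/256, 1=77/256)

Answer: 179/256 77/256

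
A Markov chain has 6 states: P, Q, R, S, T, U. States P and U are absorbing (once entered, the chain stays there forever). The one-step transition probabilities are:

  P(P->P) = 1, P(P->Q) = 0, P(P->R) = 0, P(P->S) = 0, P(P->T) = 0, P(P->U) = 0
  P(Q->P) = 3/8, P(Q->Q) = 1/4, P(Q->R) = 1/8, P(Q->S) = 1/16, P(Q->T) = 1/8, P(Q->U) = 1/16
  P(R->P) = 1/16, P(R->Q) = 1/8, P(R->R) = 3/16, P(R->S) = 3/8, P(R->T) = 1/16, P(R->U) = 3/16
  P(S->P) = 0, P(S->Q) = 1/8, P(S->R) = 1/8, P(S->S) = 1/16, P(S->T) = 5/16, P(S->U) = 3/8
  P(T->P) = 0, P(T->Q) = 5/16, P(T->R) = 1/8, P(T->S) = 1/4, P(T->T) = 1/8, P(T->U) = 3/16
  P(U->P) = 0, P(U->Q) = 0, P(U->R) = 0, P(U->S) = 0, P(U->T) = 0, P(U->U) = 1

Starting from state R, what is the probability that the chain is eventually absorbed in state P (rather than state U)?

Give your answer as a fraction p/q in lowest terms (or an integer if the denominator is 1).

Answer: 6747/21877

Derivation:
Let a_i = P(absorbed in P | start in state i).
Boundary conditions: a_P = 1, a_U = 0.
For each transient state i, a_i = sum_j P(i->j) * a_j:
  a_Q = 3/8*a_P + 1/4*a_Q + 1/8*a_R + 1/16*a_S + 1/8*a_T + 1/16*a_U
  a_R = 1/16*a_P + 1/8*a_Q + 3/16*a_R + 3/8*a_S + 1/16*a_T + 3/16*a_U
  a_S = 0*a_P + 1/8*a_Q + 1/8*a_R + 1/16*a_S + 5/16*a_T + 3/8*a_U
  a_T = 0*a_P + 5/16*a_Q + 1/8*a_R + 1/4*a_S + 1/8*a_T + 3/16*a_U

Substituting a_P = 1 and a_U = 0, rearrange to (I - Q) a = r where r[i] = P(i -> P):
  [3/4, -1/8, -1/16, -1/8] . (a_Q, a_R, a_S, a_T) = 3/8
  [-1/8, 13/16, -3/8, -1/16] . (a_Q, a_R, a_S, a_T) = 1/16
  [-1/8, -1/8, 15/16, -5/16] . (a_Q, a_R, a_S, a_T) = 0
  [-5/16, -1/8, -1/4, 7/8] . (a_Q, a_R, a_S, a_T) = 0

Solving yields:
  a_Q = 13718/21877
  a_R = 6747/21877
  a_S = 5176/21877
  a_T = 7342/21877

Starting state is R, so the absorption probability is a_R = 6747/21877.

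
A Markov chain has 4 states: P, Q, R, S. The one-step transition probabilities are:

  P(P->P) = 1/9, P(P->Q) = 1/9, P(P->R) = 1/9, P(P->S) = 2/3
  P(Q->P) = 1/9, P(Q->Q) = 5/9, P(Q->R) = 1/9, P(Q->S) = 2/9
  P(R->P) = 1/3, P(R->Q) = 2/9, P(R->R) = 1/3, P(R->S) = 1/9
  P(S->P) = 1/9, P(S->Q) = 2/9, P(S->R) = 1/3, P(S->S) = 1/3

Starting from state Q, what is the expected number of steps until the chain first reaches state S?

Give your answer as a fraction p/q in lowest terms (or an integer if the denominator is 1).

Let h_i = expected steps to first reach S from state i.
Boundary: h_S = 0.
First-step equations for the other states:
  h_P = 1 + 1/9*h_P + 1/9*h_Q + 1/9*h_R + 2/3*h_S
  h_Q = 1 + 1/9*h_P + 5/9*h_Q + 1/9*h_R + 2/9*h_S
  h_R = 1 + 1/3*h_P + 2/9*h_Q + 1/3*h_R + 1/9*h_S

Substituting h_S = 0 and rearranging gives the linear system (I - Q) h = 1:
  [8/9, -1/9, -1/9] . (h_P, h_Q, h_R) = 1
  [-1/9, 4/9, -1/9] . (h_P, h_Q, h_R) = 1
  [-1/3, -2/9, 2/3] . (h_P, h_Q, h_R) = 1

Solving yields:
  h_P = 35/17
  h_Q = 63/17
  h_R = 64/17

Starting state is Q, so the expected hitting time is h_Q = 63/17.

Answer: 63/17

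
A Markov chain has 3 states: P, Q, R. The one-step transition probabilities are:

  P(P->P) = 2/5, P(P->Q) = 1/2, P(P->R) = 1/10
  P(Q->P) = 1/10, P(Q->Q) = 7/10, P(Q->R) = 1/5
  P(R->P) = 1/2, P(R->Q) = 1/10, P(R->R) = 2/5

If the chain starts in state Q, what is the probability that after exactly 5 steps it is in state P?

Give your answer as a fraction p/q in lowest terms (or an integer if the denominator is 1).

Answer: 1071/4000

Derivation:
Computing P^5 by repeated multiplication:
P^1 =
  P: [2/5, 1/2, 1/10]
  Q: [1/10, 7/10, 1/5]
  R: [1/2, 1/10, 2/5]
P^2 =
  P: [13/50, 14/25, 9/50]
  Q: [21/100, 14/25, 23/100]
  R: [41/100, 9/25, 23/100]
P^3 =
  P: [1/4, 27/50, 21/100]
  Q: [51/200, 13/25, 9/40]
  R: [63/200, 12/25, 41/200]
P^4 =
  P: [259/1000, 131/250, 217/1000]
  Q: [533/2000, 257/500, 439/2000]
  R: [553/2000, 257/500, 419/2000]
P^5 =
  P: [529/2000, 259/500, 87/400]
  Q: [1071/4000, 103/200, 869/4000]
  R: [1067/4000, 519/1000, 857/4000]

(P^5)[Q -> P] = 1071/4000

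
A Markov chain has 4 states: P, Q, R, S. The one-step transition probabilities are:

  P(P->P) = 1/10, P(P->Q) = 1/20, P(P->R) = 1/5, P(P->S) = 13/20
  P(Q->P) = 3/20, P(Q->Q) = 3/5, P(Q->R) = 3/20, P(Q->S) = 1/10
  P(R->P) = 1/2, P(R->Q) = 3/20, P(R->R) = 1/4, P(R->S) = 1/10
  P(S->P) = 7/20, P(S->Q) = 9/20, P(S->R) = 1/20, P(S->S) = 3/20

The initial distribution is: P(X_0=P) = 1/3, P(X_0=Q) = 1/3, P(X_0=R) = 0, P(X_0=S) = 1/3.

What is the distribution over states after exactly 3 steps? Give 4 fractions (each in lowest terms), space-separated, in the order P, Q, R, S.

Propagating the distribution step by step (d_{t+1} = d_t * P):
d_0 = (P=1/3, Q=1/3, R=0, S=1/3)
  d_1[P] = 1/3*1/10 + 1/3*3/20 + 0*1/2 + 1/3*7/20 = 1/5
  d_1[Q] = 1/3*1/20 + 1/3*3/5 + 0*3/20 + 1/3*9/20 = 11/30
  d_1[R] = 1/3*1/5 + 1/3*3/20 + 0*1/4 + 1/3*1/20 = 2/15
  d_1[S] = 1/3*13/20 + 1/3*1/10 + 0*1/10 + 1/3*3/20 = 3/10
d_1 = (P=1/5, Q=11/30, R=2/15, S=3/10)
  d_2[P] = 1/5*1/10 + 11/30*3/20 + 2/15*1/2 + 3/10*7/20 = 37/150
  d_2[Q] = 1/5*1/20 + 11/30*3/5 + 2/15*3/20 + 3/10*9/20 = 77/200
  d_2[R] = 1/5*1/5 + 11/30*3/20 + 2/15*1/4 + 3/10*1/20 = 43/300
  d_2[S] = 1/5*13/20 + 11/30*1/10 + 2/15*1/10 + 3/10*3/20 = 9/40
d_2 = (P=37/150, Q=77/200, R=43/300, S=9/40)
  d_3[P] = 37/150*1/10 + 77/200*3/20 + 43/300*1/2 + 9/40*7/20 = 1397/6000
  d_3[Q] = 37/150*1/20 + 77/200*3/5 + 43/300*3/20 + 9/40*9/20 = 4393/12000
  d_3[R] = 37/150*1/5 + 77/200*3/20 + 43/300*1/4 + 9/40*1/20 = 37/240
  d_3[S] = 37/150*13/20 + 77/200*1/10 + 43/300*1/10 + 9/40*3/20 = 2963/12000
d_3 = (P=1397/6000, Q=4393/12000, R=37/240, S=2963/12000)

Answer: 1397/6000 4393/12000 37/240 2963/12000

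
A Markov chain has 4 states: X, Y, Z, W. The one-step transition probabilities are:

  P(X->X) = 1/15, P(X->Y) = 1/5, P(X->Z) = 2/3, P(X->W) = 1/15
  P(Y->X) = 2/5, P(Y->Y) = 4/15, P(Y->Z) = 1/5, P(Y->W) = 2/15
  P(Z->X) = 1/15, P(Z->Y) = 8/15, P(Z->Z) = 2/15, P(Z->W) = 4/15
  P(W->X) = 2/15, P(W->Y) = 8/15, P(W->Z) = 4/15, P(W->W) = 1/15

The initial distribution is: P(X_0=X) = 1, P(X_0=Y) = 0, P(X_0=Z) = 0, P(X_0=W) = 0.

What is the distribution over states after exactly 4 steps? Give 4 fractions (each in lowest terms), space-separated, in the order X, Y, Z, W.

Propagating the distribution step by step (d_{t+1} = d_t * P):
d_0 = (X=1, Y=0, Z=0, W=0)
  d_1[X] = 1*1/15 + 0*2/5 + 0*1/15 + 0*2/15 = 1/15
  d_1[Y] = 1*1/5 + 0*4/15 + 0*8/15 + 0*8/15 = 1/5
  d_1[Z] = 1*2/3 + 0*1/5 + 0*2/15 + 0*4/15 = 2/3
  d_1[W] = 1*1/15 + 0*2/15 + 0*4/15 + 0*1/15 = 1/15
d_1 = (X=1/15, Y=1/5, Z=2/3, W=1/15)
  d_2[X] = 1/15*1/15 + 1/5*2/5 + 2/3*1/15 + 1/15*2/15 = 31/225
  d_2[Y] = 1/15*1/5 + 1/5*4/15 + 2/3*8/15 + 1/15*8/15 = 103/225
  d_2[Z] = 1/15*2/3 + 1/5*1/5 + 2/3*2/15 + 1/15*4/15 = 43/225
  d_2[W] = 1/15*1/15 + 1/5*2/15 + 2/3*4/15 + 1/15*1/15 = 16/75
d_2 = (X=31/225, Y=103/225, Z=43/225, W=16/75)
  d_3[X] = 31/225*1/15 + 103/225*2/5 + 43/225*1/15 + 16/75*2/15 = 788/3375
  d_3[Y] = 31/225*1/5 + 103/225*4/15 + 43/225*8/15 + 16/75*8/15 = 137/375
  d_3[Z] = 31/225*2/3 + 103/225*1/5 + 43/225*2/15 + 16/75*4/15 = 299/1125
  d_3[W] = 31/225*1/15 + 103/225*2/15 + 43/225*4/15 + 16/75*1/15 = 457/3375
d_3 = (X=788/3375, Y=137/375, Z=299/1125, W=457/3375)
  d_4[X] = 788/3375*1/15 + 137/375*2/5 + 299/1125*1/15 + 457/3375*2/15 = 9997/50625
  d_4[Y] = 788/3375*1/5 + 137/375*4/15 + 299/1125*8/15 + 457/3375*8/15 = 18128/50625
  d_4[Z] = 788/3375*2/3 + 137/375*1/5 + 299/1125*2/15 + 457/3375*4/15 = 563/1875
  d_4[W] = 788/3375*1/15 + 137/375*2/15 + 299/1125*4/15 + 457/3375*1/15 = 811/5625
d_4 = (X=9997/50625, Y=18128/50625, Z=563/1875, W=811/5625)

Answer: 9997/50625 18128/50625 563/1875 811/5625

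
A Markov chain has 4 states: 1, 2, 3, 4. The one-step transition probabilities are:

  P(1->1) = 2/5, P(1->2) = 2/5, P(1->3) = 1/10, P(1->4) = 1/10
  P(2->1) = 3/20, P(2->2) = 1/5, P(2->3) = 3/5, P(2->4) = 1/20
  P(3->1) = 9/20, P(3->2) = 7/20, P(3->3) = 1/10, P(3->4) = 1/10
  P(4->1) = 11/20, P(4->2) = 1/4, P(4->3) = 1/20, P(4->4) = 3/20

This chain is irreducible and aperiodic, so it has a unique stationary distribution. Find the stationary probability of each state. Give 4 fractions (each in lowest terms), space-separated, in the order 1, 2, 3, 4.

The stationary distribution satisfies pi = pi * P, i.e.:
  pi_1 = 2/5*pi_1 + 3/20*pi_2 + 9/20*pi_3 + 11/20*pi_4
  pi_2 = 2/5*pi_1 + 1/5*pi_2 + 7/20*pi_3 + 1/4*pi_4
  pi_3 = 1/10*pi_1 + 3/5*pi_2 + 1/10*pi_3 + 1/20*pi_4
  pi_4 = 1/10*pi_1 + 1/20*pi_2 + 1/10*pi_3 + 3/20*pi_4
with normalization: pi_1 + pi_2 + pi_3 + pi_4 = 1.

Using the first 3 balance equations plus normalization, the linear system A*pi = b is:
  [-3/5, 3/20, 9/20, 11/20] . pi = 0
  [2/5, -4/5, 7/20, 1/4] . pi = 0
  [1/10, 3/5, -9/10, 1/20] . pi = 0
  [1, 1, 1, 1] . pi = 1

Solving yields:
  pi_1 = 111/319
  pi_2 = 2884/9251
  pi_3 = 2326/9251
  pi_4 = 822/9251

Verification (pi * P):
  111/319*2/5 + 2884/9251*3/20 + 2326/9251*9/20 + 822/9251*11/20 = 111/319 = pi_1  (ok)
  111/319*2/5 + 2884/9251*1/5 + 2326/9251*7/20 + 822/9251*1/4 = 2884/9251 = pi_2  (ok)
  111/319*1/10 + 2884/9251*3/5 + 2326/9251*1/10 + 822/9251*1/20 = 2326/9251 = pi_3  (ok)
  111/319*1/10 + 2884/9251*1/20 + 2326/9251*1/10 + 822/9251*3/20 = 822/9251 = pi_4  (ok)

Answer: 111/319 2884/9251 2326/9251 822/9251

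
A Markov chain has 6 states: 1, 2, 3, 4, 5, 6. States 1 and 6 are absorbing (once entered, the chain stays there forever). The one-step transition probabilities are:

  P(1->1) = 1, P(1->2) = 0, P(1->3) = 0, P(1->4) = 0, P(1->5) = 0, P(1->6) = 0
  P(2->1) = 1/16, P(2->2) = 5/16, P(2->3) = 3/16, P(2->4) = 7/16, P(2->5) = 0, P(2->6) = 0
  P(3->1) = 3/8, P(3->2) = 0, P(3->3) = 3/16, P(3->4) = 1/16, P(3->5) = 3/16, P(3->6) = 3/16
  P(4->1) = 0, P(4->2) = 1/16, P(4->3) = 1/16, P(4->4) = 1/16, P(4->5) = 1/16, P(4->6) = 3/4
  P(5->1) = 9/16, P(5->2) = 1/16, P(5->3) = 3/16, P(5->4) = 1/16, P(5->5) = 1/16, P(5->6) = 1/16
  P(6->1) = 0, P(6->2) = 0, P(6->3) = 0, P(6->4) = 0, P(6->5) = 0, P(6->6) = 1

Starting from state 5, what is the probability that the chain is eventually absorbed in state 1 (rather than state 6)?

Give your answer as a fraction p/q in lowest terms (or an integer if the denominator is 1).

Let a_i = P(absorbed in 1 | start in state i).
Boundary conditions: a_1 = 1, a_6 = 0.
For each transient state i, a_i = sum_j P(i->j) * a_j:
  a_2 = 1/16*a_1 + 5/16*a_2 + 3/16*a_3 + 7/16*a_4 + 0*a_5 + 0*a_6
  a_3 = 3/8*a_1 + 0*a_2 + 3/16*a_3 + 1/16*a_4 + 3/16*a_5 + 3/16*a_6
  a_4 = 0*a_1 + 1/16*a_2 + 1/16*a_3 + 1/16*a_4 + 1/16*a_5 + 3/4*a_6
  a_5 = 9/16*a_1 + 1/16*a_2 + 3/16*a_3 + 1/16*a_4 + 1/16*a_5 + 1/16*a_6

Substituting a_1 = 1 and a_6 = 0, rearrange to (I - Q) a = r where r[i] = P(i -> 1):
  [11/16, -3/16, -7/16, 0] . (a_2, a_3, a_4, a_5) = 1/16
  [0, 13/16, -1/16, -3/16] . (a_2, a_3, a_4, a_5) = 3/8
  [-1/16, -1/16, 15/16, -1/16] . (a_2, a_3, a_4, a_5) = 0
  [-1/16, -3/16, -1/16, 15/16] . (a_2, a_3, a_4, a_5) = 9/16

Solving yields:
  a_2 = 4897/14355
  a_3 = 18541/28710
  a_4 = 3343/28710
  a_5 = 727/957

Starting state is 5, so the absorption probability is a_5 = 727/957.

Answer: 727/957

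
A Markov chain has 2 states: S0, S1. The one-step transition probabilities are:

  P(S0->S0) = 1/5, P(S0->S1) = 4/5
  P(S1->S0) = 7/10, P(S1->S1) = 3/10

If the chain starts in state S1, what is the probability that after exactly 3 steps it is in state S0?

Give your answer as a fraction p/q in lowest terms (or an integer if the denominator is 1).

Answer: 21/40

Derivation:
Computing P^3 by repeated multiplication:
P^1 =
  S0: [1/5, 4/5]
  S1: [7/10, 3/10]
P^2 =
  S0: [3/5, 2/5]
  S1: [7/20, 13/20]
P^3 =
  S0: [2/5, 3/5]
  S1: [21/40, 19/40]

(P^3)[S1 -> S0] = 21/40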